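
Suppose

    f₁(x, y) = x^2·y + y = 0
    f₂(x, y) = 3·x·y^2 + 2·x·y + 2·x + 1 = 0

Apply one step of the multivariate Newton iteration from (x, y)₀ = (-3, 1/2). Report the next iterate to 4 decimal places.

(-6.6667, -1.1000)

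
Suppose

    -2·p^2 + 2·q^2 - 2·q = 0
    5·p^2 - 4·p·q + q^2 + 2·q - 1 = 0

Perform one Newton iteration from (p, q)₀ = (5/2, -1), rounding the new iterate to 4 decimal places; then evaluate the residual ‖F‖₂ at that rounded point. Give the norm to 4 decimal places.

At (5/2, -1): F = (-8.5000, 39.2500).
Jacobian J = [[-4·p, 4·q - 2], [10·p - 4·q, -4·p + 2·q + 2]].
At the point, J = [[-10.0000, -6.0000], [29.0000, -10.0000]] (det J = 274.0000).
Solving J·Δ = −F gives Δ = (-1.1697, 0.5328).
Then the next iterate is (p, q)₁ = (1.3303, -0.4672).
Re-evaluating at (1.3303, -0.4672): F = (-2.168445, 9.618431), so ‖F‖₂ = 9.8598.

9.8598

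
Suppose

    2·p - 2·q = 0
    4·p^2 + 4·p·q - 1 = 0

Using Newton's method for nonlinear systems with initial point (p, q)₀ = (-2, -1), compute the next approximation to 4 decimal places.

(-0.8929, -0.8929)

At (-2, -1): F = (-2.0000, 23.0000).
Jacobian J = [[2, -2], [8·p + 4·q, 4·p]].
At the point, J = [[2.0000, -2.0000], [-20.0000, -8.0000]] (det J = -56.0000).
Solving J·Δ = −F gives Δ = (1.1071, 0.1071).
Then the next iterate is (p, q)₁ = (-0.8929, -0.8929).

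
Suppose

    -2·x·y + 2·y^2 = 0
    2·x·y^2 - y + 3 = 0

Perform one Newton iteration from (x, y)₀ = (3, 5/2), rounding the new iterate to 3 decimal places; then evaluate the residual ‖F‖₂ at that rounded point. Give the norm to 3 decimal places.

At (3, 5/2): F = (-2.500, 38.000).
Jacobian J = [[-2·y, -2·x + 4·y], [2·y^2, 4·x·y - 1]].
At the point, J = [[-5.000, 4.000], [12.500, 29.000]] (det J = -195.000).
Solving J·Δ = −F gives Δ = (-1.151, -0.814).
Then the next iterate is (x, y)₁ = (1.849, 1.686).
Re-evaluating at (1.849, 1.686): F = (-0.54964, 11.82592), so ‖F‖₂ = 11.839.

11.839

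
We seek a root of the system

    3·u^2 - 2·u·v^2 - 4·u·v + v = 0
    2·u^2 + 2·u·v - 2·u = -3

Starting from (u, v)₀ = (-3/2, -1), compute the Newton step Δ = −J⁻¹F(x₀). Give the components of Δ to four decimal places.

(0.7016, 2.1613)

At (-3/2, -1): F = (2.7500, 13.5000).
Jacobian J = [[6·u - 2·v^2 - 4·v, -4·u·v - 4·u + 1], [4·u + 2·v - 2, 2·u]].
At the point, J = [[-7.0000, 1.0000], [-10.0000, -3.0000]] (det J = 31.0000).
Solving J·Δ = −F gives Δ = (0.7016, 2.1613).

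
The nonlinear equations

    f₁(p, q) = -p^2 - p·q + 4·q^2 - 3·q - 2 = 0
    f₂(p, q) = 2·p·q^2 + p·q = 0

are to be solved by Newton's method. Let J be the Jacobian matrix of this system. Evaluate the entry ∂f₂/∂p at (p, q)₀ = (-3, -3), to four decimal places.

15.0000

∂f₂/∂p = 2·q^2 + q.
At (-3, -3) this is 15.0000.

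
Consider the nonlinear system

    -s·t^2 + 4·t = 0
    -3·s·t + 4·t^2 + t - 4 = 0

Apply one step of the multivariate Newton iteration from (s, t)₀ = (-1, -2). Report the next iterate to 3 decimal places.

(-2.000, -2.167)

At (-1, -2): F = (-4.000, 4.000).
Jacobian J = [[-t^2, -2·s·t + 4], [-3·t, -3·s + 8·t + 1]].
At the point, J = [[-4.000, 0.000], [6.000, -12.000]] (det J = 48.000).
Solving J·Δ = −F gives Δ = (-1.000, -0.167).
Then the next iterate is (s, t)₁ = (-2.000, -2.167).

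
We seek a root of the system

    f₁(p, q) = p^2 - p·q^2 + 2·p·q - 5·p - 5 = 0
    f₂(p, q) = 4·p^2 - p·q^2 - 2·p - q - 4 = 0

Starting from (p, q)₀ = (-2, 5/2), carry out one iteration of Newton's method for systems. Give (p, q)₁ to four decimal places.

At (-2, 5/2): F = (11.5000, 26.0000).
Jacobian J = [[2·p - q^2 + 2·q - 5, -2·p·q + 2·p], [8·p - q^2 - 2, -2·p·q - 1]].
At the point, J = [[-10.2500, 6.0000], [-24.2500, 9.0000]] (det J = 53.2500).
Solving J·Δ = −F gives Δ = (0.9859, -0.2324).
Then the next iterate is (p, q)₁ = (-1.0141, 2.2676).

(-1.0141, 2.2676)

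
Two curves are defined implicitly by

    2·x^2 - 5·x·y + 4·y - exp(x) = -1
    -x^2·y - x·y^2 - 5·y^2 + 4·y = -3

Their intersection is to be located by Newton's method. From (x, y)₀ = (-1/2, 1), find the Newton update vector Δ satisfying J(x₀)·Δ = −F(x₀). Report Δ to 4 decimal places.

(1.3382, 0.4286)

At (-1/2, 1): F = (7.393469, 2.2500).
Jacobian J = [[4·x - 5·y - exp(x), -5·x + 4], [-2·x·y - y^2, -x^2 - 2·x·y - 10·y + 4]].
At the point, J = [[-7.606531, 6.5000], [0.0000, -5.2500]] (det J = 39.934286).
Solving J·Δ = −F gives Δ = (1.3382, 0.4286).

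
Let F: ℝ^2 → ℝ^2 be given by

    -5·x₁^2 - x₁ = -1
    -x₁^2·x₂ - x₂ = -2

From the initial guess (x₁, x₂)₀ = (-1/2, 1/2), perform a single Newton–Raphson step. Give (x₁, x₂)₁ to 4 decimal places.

(-0.5625, 1.5750)

At (-1/2, 1/2): F = (0.2500, 1.3750).
Jacobian J = [[-10·x₁ - 1, 0], [-2·x₁·x₂, -x₁^2 - 1]].
At the point, J = [[4.0000, 0.0000], [0.5000, -1.2500]] (det J = -5.0000).
Solving J·Δ = −F gives Δ = (-0.0625, 1.0750).
Then the next iterate is (x₁, x₂)₁ = (-0.5625, 1.5750).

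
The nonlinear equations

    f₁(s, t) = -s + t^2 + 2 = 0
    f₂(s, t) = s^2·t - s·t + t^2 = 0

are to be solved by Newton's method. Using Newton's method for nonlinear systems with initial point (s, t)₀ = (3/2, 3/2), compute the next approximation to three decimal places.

(1.515, 0.588)

At (3/2, 3/2): F = (2.750, 3.375).
Jacobian J = [[-1, 2·t], [2·s·t - t, s^2 - s + 2·t]].
At the point, J = [[-1.000, 3.000], [3.000, 3.750]] (det J = -12.750).
Solving J·Δ = −F gives Δ = (0.015, -0.912).
Then the next iterate is (s, t)₁ = (1.515, 0.588).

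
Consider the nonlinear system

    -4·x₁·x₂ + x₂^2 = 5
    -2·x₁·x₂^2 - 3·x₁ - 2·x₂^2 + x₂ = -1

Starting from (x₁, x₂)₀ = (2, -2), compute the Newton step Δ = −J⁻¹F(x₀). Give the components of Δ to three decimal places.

At (2, -2): F = (15.000, -31.000).
Jacobian J = [[-4·x₂, -4·x₁ + 2·x₂], [-2·x₂^2 - 3, -4·x₁·x₂ - 4·x₂ + 1]].
At the point, J = [[8.000, -12.000], [-11.000, 25.000]] (det J = 68.000).
Solving J·Δ = −F gives Δ = (-0.044, 1.221).

(-0.044, 1.221)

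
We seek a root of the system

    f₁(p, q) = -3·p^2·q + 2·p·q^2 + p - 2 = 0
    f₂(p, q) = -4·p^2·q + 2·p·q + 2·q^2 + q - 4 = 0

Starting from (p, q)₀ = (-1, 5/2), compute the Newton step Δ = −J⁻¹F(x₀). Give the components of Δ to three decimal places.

(0.357, -0.986)

At (-1, 5/2): F = (-23.000, -4.000).
Jacobian J = [[-6·p·q + 2·q^2 + 1, -3·p^2 + 4·p·q], [-8·p·q + 2·q, -4·p^2 + 2·p + 4·q + 1]].
At the point, J = [[28.500, -13.000], [25.000, 5.000]] (det J = 467.500).
Solving J·Δ = −F gives Δ = (0.357, -0.986).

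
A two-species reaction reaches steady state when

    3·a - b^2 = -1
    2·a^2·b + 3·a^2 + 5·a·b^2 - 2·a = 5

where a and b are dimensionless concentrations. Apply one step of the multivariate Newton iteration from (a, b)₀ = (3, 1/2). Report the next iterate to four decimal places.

At (3, 1/2): F = (9.7500, 28.7500).
Jacobian J = [[3, -2·b], [4·a·b + 6·a + 5·b^2 - 2, 2·a^2 + 10·a·b]].
At the point, J = [[3.0000, -1.0000], [23.2500, 33.0000]] (det J = 122.2500).
Solving J·Δ = −F gives Δ = (-2.8671, 1.1488).
Then the next iterate is (a, b)₁ = (0.1329, 1.6488).

(0.1329, 1.6488)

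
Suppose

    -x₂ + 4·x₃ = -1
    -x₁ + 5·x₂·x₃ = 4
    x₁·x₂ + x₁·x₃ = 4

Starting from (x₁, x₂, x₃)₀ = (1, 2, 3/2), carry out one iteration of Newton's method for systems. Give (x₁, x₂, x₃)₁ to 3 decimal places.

At (1, 2, 3/2): F = (5.000, 10.000, -0.500).
Jacobian J = [[0, -1, 4], [-1, 5·x₃, 5·x₂], [x₂ + x₃, x₁, x₁]].
At the point, J = [[0.000, -1.000, 4.000], [-1.000, 7.500, 10.000], [3.500, 1.000, 1.000]] (det J = -145.000).
Solving J·Δ = −F gives Δ = (0.397, 0.290, -1.178).
Then the next iterate is (x₁, x₂, x₃)₁ = (1.397, 2.290, 0.322).

(1.397, 2.290, 0.322)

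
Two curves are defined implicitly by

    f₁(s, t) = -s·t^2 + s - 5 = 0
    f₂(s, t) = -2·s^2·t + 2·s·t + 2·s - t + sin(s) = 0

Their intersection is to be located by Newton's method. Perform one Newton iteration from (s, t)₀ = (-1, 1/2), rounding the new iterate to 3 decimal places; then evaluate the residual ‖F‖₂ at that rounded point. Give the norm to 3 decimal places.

At (-1, 1/2): F = (-5.750, -5.34147).
Jacobian J = [[-t^2 + 1, -2·s·t], [-4·s·t + 2·t + cos(s) + 2, -2·s^2 + 2·s - 1]].
At the point, J = [[0.750, 1.000], [5.54030, -5.000]] (det J = -9.29030).
Solving J·Δ = −F gives Δ = (3.670, 2.998).
Then the next iterate is (s, t)₁ = (2.670, 3.498).
Re-evaluating at (2.670, 3.498): F = (-35.00013, -28.89816), so ‖F‖₂ = 45.388.

45.388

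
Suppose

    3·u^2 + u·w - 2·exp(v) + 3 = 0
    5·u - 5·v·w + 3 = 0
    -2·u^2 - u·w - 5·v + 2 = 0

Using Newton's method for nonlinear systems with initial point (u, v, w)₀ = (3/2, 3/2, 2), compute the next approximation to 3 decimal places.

At (3/2, 3/2, 2): F = (3.78662, -4.500, -13.000).
Jacobian J = [[6·u + w, -2·exp(v), u], [5, -5·w, -5·v], [-4·u - w, -5, -u]].
At the point, J = [[11.000, -8.96338, 1.500], [5.000, -10.000, -7.500], [-8.000, -5.000, -1.500]] (det J = -1010.02802).
Solving J·Δ = −F gives Δ = (-1.049, -0.885, -0.119).
Then the next iterate is (u, v, w)₁ = (0.451, 0.615, 1.881).

(0.451, 0.615, 1.881)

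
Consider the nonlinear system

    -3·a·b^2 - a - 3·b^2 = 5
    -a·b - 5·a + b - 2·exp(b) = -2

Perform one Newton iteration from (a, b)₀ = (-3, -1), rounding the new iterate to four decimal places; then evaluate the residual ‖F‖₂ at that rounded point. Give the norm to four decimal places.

At (-3, -1): F = (4.0000, 12.264241).
Jacobian J = [[-3·b^2 - 1, -6·a·b - 6·b], [-b - 5, -a - 2·exp(b) + 1]].
At the point, J = [[-4.0000, -12.0000], [-4.0000, 3.264241]] (det J = -61.056964).
Solving J·Δ = −F gives Δ = (2.6242, -0.5414).
Then the next iterate is (a, b)₁ = (-0.3758, -1.5414).
Re-evaluating at (-0.3758, -1.5414): F = (-9.073336, 1.330180), so ‖F‖₂ = 9.1703.

9.1703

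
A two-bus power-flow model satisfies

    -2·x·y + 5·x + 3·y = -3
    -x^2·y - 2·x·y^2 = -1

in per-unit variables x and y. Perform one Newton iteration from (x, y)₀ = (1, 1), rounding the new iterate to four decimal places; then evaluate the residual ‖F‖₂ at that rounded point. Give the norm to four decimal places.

At (1, 1): F = (9.0000, -2.0000).
Jacobian J = [[-2·y + 5, -2·x + 3], [-2·x·y - 2·y^2, -x^2 - 4·x·y]].
At the point, J = [[3.0000, 1.0000], [-4.0000, -5.0000]] (det J = -11.0000).
Solving J·Δ = −F gives Δ = (-3.9091, 2.7273).
Then the next iterate is (x, y)₁ = (-2.9091, 3.7273).
Re-evaluating at (-2.9091, 3.7273): F = (21.322577, 50.287258), so ‖F‖₂ = 54.6211.

54.6211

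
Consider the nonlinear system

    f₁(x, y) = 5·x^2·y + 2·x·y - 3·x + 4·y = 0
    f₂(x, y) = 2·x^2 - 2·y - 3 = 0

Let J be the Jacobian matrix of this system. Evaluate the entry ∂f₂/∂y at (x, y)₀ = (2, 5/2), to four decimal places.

-2.0000

∂f₂/∂y = -2.
At (2, 5/2) this is -2.0000.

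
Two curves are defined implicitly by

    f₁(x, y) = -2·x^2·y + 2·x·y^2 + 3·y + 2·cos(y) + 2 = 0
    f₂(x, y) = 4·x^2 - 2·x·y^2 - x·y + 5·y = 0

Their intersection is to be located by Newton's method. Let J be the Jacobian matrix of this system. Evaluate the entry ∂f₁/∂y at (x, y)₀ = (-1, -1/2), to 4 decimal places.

3.9589

∂f₁/∂y = -2·x^2 + 4·x·y - 2·sin(y) + 3.
At (-1, -1/2) this is 3.9589.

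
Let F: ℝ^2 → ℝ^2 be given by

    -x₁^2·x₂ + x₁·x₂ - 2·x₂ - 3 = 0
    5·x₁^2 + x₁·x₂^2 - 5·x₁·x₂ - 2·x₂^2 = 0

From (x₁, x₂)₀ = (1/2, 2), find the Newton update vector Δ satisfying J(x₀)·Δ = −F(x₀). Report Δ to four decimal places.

At (1/2, 2): F = (-6.5000, -9.7500).
Jacobian J = [[-2·x₁·x₂ + x₂, -x₁^2 + x₁ - 2], [10·x₁ + x₂^2 - 5·x₂, 2·x₁·x₂ - 5·x₁ - 4·x₂]].
At the point, J = [[0.0000, -1.7500], [-1.0000, -8.5000]] (det J = -1.7500).
Solving J·Δ = −F gives Δ = (21.8214, -3.7143).

(21.8214, -3.7143)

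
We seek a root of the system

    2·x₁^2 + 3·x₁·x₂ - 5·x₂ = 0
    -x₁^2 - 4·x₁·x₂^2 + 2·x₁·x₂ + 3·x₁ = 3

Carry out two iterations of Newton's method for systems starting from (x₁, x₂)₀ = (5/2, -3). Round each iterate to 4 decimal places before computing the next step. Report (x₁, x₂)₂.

(-16.8461, 30.4135)

At (5/2, -3): F = (5.0000, -106.7500).
Jacobian J = [[4·x₁ + 3·x₂, 3·x₁ - 5], [-2·x₁ - 4·x₂^2 + 2·x₂ + 3, -8·x₁·x₂ + 2·x₁]].
At the point, J = [[1.0000, 2.5000], [-44.0000, 65.0000]] (det J = 175.0000).
Solving J·Δ = −F gives Δ = (-3.3821, -0.6471).
Then the next iterate is (x₁, x₂)₁ = (-0.8821, -3.6471).
Round to (-0.8821, -3.6471) and repeat: F = (29.443022, 46.942256), J = [[-14.4697, -7.6463], [-55.735354, -27.501055]].
Δ = (-15.9640, 34.0606), so (x₁, x₂)₂ = (-16.8461, 30.4135).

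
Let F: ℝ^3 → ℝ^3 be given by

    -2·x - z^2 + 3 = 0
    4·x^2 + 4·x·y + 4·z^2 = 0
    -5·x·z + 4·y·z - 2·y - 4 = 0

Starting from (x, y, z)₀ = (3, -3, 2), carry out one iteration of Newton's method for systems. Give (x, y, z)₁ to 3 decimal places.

(2.167, -1.722, 0.667)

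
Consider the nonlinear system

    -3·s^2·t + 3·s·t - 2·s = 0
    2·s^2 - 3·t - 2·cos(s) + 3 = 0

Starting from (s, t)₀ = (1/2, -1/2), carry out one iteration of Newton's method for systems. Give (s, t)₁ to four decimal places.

(0.0526, 0.1404)

At (1/2, -1/2): F = (-1.3750, 3.244835).
Jacobian J = [[-6·s·t + 3·t - 2, -3·s^2 + 3·s], [4·s + 2·sin(s), -3]].
At the point, J = [[-2.0000, 0.7500], [2.958851, -3.0000]] (det J = 3.780862).
Solving J·Δ = −F gives Δ = (-0.4474, 0.6404).
Then the next iterate is (s, t)₁ = (0.0526, 0.1404).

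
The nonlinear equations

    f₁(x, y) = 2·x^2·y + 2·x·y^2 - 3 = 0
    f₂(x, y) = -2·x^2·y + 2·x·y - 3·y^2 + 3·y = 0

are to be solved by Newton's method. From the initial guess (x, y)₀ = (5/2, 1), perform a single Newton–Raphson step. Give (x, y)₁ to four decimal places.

At (5/2, 1): F = (14.5000, -7.5000).
Jacobian J = [[4·x·y + 2·y^2, 2·x^2 + 4·x·y], [-4·x·y + 2·y, -2·x^2 + 2·x - 6·y + 3]].
At the point, J = [[12.0000, 22.5000], [-8.0000, -10.5000]] (det J = 54.0000).
Solving J·Δ = −F gives Δ = (-0.3056, -0.4815).
Then the next iterate is (x, y)₁ = (2.1944, 0.5185).

(2.1944, 0.5185)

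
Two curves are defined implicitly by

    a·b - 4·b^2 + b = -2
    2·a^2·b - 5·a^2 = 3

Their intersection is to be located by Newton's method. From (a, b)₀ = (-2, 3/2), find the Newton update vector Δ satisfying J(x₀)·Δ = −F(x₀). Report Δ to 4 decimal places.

(1.8190, -0.4440)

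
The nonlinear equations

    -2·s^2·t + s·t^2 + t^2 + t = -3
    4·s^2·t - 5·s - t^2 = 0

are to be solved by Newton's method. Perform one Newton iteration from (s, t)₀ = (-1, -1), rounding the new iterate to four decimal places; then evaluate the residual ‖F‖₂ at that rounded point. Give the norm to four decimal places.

11.7041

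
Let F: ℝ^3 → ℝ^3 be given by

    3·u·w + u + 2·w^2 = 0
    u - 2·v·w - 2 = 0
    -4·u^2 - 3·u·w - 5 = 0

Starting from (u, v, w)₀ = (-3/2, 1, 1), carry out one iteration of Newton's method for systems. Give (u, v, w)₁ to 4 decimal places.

(-0.4889, -1.3333, 1.0889)

At (-3/2, 1, 1): F = (-4.0000, -5.5000, -9.5000).
Jacobian J = [[3·w + 1, 0, 3·u + 4·w], [1, -2·w, -2·v], [-8·u - 3·w, 0, -3·u]].
At the point, J = [[4.0000, 0.0000, -0.5000], [1.0000, -2.0000, -2.0000], [9.0000, 0.0000, 4.5000]] (det J = -45.0000).
Solving J·Δ = −F gives Δ = (1.0111, -2.3333, 0.0889).
Then the next iterate is (u, v, w)₁ = (-0.4889, -1.3333, 1.0889).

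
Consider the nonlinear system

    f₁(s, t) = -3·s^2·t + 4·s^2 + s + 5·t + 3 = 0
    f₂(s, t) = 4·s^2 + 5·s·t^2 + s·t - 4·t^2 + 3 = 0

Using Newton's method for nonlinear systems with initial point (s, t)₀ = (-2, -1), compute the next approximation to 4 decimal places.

(-1.1438, -0.8740)

At (-2, -1): F = (24.0000, 7.0000).
Jacobian J = [[-6·s·t + 8·s + 1, -3·s^2 + 5], [8·s + 5·t^2 + t, 10·s·t + s - 8·t]].
At the point, J = [[-27.0000, -7.0000], [-12.0000, 26.0000]] (det J = -786.0000).
Solving J·Δ = −F gives Δ = (0.8562, 0.1260).
Then the next iterate is (s, t)₁ = (-1.1438, -0.8740).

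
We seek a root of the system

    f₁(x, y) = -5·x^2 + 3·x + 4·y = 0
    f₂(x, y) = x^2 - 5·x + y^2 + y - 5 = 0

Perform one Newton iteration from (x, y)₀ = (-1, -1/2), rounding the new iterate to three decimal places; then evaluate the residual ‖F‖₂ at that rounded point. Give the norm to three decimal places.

At (-1, -1/2): F = (-10.000, 0.750).
Jacobian J = [[-10·x + 3, 4], [2·x - 5, 2·y + 1]].
At the point, J = [[13.000, 4.000], [-7.000, 0.000]] (det J = 28.000).
Solving J·Δ = −F gives Δ = (0.107, 2.152).
Then the next iterate is (x, y)₁ = (-0.893, 1.652).
Re-evaluating at (-0.893, 1.652): F = (-0.05825, 4.64355), so ‖F‖₂ = 4.644.

4.644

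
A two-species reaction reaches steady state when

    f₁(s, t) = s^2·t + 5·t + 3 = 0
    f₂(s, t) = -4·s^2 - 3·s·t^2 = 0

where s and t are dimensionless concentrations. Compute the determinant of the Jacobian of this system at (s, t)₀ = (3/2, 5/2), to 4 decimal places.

J = [[2·s·t, s^2 + 5], [-8·s - 3·t^2, -6·s·t]].
At the point, J = [[7.5000, 7.2500], [-30.7500, -22.5000]].
det J = 54.1875.

54.1875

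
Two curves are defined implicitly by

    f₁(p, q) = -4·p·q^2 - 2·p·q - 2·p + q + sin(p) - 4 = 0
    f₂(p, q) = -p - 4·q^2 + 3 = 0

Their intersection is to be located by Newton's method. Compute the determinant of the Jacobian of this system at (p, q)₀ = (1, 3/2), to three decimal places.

J = [[-4·q^2 - 2·q + cos(p) - 2, -8·p·q - 2·p + 1], [-1, -8·q]].
At the point, J = [[-13.45970, -13.000], [-1.000, -12.000]].
det J = 148.516.

148.516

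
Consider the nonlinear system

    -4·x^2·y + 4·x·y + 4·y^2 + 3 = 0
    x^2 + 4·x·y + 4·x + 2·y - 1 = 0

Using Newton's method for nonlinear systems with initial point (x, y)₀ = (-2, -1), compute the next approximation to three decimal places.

(-21.250, 12.000)

At (-2, -1): F = (31.000, 1.000).
Jacobian J = [[-8·x·y + 4·y, -4·x^2 + 4·x + 8·y], [2·x + 4·y + 4, 4·x + 2]].
At the point, J = [[-20.000, -32.000], [-4.000, -6.000]] (det J = -8.000).
Solving J·Δ = −F gives Δ = (-19.250, 13.000).
Then the next iterate is (x, y)₁ = (-21.250, 12.000).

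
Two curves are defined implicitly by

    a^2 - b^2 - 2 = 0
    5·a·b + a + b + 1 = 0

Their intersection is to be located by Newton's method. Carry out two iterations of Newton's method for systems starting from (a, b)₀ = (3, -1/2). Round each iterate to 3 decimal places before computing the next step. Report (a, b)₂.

(1.490, -0.306)

At (3, -1/2): F = (6.750, -4.000).
Jacobian J = [[2·a, -2·b], [5·b + 1, 5·a + 1]].
At the point, J = [[6.000, 1.000], [-1.500, 16.000]] (det J = 97.500).
Solving J·Δ = −F gives Δ = (-1.149, 0.142).
Then the next iterate is (a, b)₁ = (1.851, -0.358).
Round to (1.851, -0.358) and repeat: F = (1.29804, -0.82029), J = [[3.702, 0.716], [-0.790, 10.255]].
Δ = (-0.361, 0.052), so (a, b)₂ = (1.490, -0.306).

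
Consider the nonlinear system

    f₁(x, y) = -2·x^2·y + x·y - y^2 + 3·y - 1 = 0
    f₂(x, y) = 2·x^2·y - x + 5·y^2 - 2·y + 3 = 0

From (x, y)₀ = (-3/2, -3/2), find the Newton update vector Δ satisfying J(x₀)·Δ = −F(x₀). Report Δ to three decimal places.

(0.119, 1.036)

At (-3/2, -3/2): F = (1.250, 12.000).
Jacobian J = [[-4·x·y + y, -2·x^2 + x - 2·y + 3], [4·x·y - 1, 2·x^2 + 10·y - 2]].
At the point, J = [[-10.500, 0.000], [8.000, -12.500]] (det J = 131.250).
Solving J·Δ = −F gives Δ = (0.119, 1.036).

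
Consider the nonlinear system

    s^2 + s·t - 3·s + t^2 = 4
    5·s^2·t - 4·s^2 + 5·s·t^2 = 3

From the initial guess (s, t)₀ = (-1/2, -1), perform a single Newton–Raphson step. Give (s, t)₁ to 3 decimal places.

At (-1/2, -1): F = (-0.750, -7.750).
Jacobian J = [[2·s + t - 3, s + 2·t], [10·s·t - 8·s + 5·t^2, 5·s^2 + 10·s·t]].
At the point, J = [[-5.000, -2.500], [14.000, 6.250]] (det J = 3.750).
Solving J·Δ = −F gives Δ = (6.417, -13.133).
Then the next iterate is (s, t)₁ = (5.917, -14.133).

(5.917, -14.133)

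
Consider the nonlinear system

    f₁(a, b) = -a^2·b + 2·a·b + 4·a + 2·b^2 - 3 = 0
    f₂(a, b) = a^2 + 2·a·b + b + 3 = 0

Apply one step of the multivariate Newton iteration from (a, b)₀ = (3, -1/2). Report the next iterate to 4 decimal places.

(1.2164, -0.4403)

At (3, -1/2): F = (11.0000, 8.5000).
Jacobian J = [[-2·a·b + 2·b + 4, -a^2 + 2·a + 4·b], [2·a + 2·b, 2·a + 1]].
At the point, J = [[6.0000, -5.0000], [5.0000, 7.0000]] (det J = 67.0000).
Solving J·Δ = −F gives Δ = (-1.7836, 0.0597).
Then the next iterate is (a, b)₁ = (1.2164, -0.4403).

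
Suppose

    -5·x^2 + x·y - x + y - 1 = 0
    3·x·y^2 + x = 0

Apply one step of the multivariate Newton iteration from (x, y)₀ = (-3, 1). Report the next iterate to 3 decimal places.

(-1.523, 0.662)

At (-3, 1): F = (-45.000, -12.000).
Jacobian J = [[-10·x + y - 1, x + 1], [3·y^2 + 1, 6·x·y]].
At the point, J = [[30.000, -2.000], [4.000, -18.000]] (det J = -532.000).
Solving J·Δ = −F gives Δ = (1.477, -0.338).
Then the next iterate is (x, y)₁ = (-1.523, 0.662).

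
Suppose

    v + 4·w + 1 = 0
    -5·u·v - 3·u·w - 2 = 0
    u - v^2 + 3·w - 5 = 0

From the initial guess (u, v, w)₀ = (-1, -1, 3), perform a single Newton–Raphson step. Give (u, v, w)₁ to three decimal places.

(1.270, 2.784, -0.946)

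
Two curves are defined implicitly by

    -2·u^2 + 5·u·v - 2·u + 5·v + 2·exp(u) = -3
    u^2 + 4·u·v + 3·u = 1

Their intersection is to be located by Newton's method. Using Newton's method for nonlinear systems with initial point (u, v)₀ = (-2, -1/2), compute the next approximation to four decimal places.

(-2.2029, -0.2989)

At (-2, -1/2): F = (1.770671, 1.0000).
Jacobian J = [[-4·u + 5·v + 2·exp(u) - 2, 5·u + 5], [2·u + 4·v + 3, 4·u]].
At the point, J = [[3.770671, -5.0000], [-3.0000, -8.0000]] (det J = -45.165365).
Solving J·Δ = −F gives Δ = (-0.2029, 0.2011).
Then the next iterate is (u, v)₁ = (-2.2029, -0.2989).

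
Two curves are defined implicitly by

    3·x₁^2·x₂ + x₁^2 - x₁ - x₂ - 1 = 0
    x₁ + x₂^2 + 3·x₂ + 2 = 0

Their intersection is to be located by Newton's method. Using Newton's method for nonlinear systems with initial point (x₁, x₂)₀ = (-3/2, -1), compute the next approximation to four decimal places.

At (-3/2, -1): F = (-3.0000, -1.5000).
Jacobian J = [[6·x₁·x₂ + 2·x₁ - 1, 3·x₁^2 - 1], [1, 2·x₂ + 3]].
At the point, J = [[5.0000, 5.7500], [1.0000, 1.0000]] (det J = -0.7500).
Solving J·Δ = −F gives Δ = (7.5000, -6.0000).
Then the next iterate is (x₁, x₂)₁ = (6.0000, -7.0000).

(6.0000, -7.0000)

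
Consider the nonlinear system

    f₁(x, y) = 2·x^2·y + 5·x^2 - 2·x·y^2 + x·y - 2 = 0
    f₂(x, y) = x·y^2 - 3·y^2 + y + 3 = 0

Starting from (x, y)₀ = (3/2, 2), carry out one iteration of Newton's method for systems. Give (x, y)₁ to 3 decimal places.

At (3/2, 2): F = (9.250, -1.000).
Jacobian J = [[4·x·y + 10·x - 2·y^2 + y, 2·x^2 - 4·x·y + x], [y^2, 2·x·y - 6·y + 1]].
At the point, J = [[21.000, -6.000], [4.000, -5.000]] (det J = -81.000).
Solving J·Δ = −F gives Δ = (-0.645, -0.716).
Then the next iterate is (x, y)₁ = (0.855, 1.284).

(0.855, 1.284)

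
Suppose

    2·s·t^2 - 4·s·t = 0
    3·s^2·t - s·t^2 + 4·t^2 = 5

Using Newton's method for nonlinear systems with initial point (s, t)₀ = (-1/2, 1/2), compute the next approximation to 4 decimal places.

(0.7143, 1.5714)

At (-1/2, 1/2): F = (0.7500, -3.5000).
Jacobian J = [[2·t^2 - 4·t, 4·s·t - 4·s], [6·s·t - t^2, 3·s^2 - 2·s·t + 8·t]].
At the point, J = [[-1.5000, 1.0000], [-1.7500, 5.2500]] (det J = -6.1250).
Solving J·Δ = −F gives Δ = (1.2143, 1.0714).
Then the next iterate is (s, t)₁ = (0.7143, 1.5714).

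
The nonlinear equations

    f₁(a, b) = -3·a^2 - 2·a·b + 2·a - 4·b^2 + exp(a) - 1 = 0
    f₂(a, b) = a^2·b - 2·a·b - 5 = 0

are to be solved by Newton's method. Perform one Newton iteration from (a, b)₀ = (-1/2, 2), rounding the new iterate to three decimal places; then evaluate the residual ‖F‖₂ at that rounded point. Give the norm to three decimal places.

8.169

At (-1/2, 2): F = (-16.14347, -2.500).
Jacobian J = [[-6·a - 2·b + exp(a) + 2, -2·a - 8·b], [2·a·b - 2·b, a^2 - 2·a]].
At the point, J = [[1.60653, -15.000], [-6.000, 1.250]] (det J = -87.99184).
Solving J·Δ = −F gives Δ = (-0.656, -1.146).
Then the next iterate is (a, b)₁ = (-1.156, 0.854).
Re-evaluating at (-1.156, 0.854): F = (-7.94908, -1.88432), so ‖F‖₂ = 8.169.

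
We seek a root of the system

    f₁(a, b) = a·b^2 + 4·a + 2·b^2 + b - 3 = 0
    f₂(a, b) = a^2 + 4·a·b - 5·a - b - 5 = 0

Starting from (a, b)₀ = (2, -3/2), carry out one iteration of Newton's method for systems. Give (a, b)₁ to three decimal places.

At (2, -3/2): F = (12.500, -21.500).
Jacobian J = [[b^2 + 4, 2·a·b + 4·b + 1], [2·a + 4·b - 5, 4·a - 1]].
At the point, J = [[6.250, -11.000], [-7.000, 7.000]] (det J = -33.250).
Solving J·Δ = −F gives Δ = (-4.481, -1.410).
Then the next iterate is (a, b)₁ = (-2.481, -2.910).

(-2.481, -2.910)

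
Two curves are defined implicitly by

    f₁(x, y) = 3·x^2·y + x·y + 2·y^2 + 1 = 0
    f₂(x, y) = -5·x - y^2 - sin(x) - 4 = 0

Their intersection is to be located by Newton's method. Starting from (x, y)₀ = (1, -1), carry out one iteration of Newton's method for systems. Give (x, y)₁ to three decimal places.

At (1, -1): F = (-1.000, -10.84147).
Jacobian J = [[6·x·y + y, 3·x^2 + x + 4·y], [-cos(x) - 5, -2·y]].
At the point, J = [[-7.000, 0.000], [-5.54030, 2.000]] (det J = -14.000).
Solving J·Δ = −F gives Δ = (-0.143, 5.025).
Then the next iterate is (x, y)₁ = (0.857, 4.025).

(0.857, 4.025)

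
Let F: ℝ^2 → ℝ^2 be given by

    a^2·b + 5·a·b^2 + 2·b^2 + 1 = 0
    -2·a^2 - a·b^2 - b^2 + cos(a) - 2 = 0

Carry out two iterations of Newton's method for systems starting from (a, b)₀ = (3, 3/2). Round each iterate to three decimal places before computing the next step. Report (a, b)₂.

(0.253, 0.995)

At (3, 3/2): F = (52.750, -29.98999).
Jacobian J = [[2·a·b + 5·b^2, a^2 + 10·a·b + 4·b], [-4·a - b^2 - sin(a), -2·a·b - 2·b]].
At the point, J = [[20.250, 60.000], [-14.39112, -12.000]] (det J = 620.46720).
Solving J·Δ = −F gives Δ = (-1.880, -0.245).
Then the next iterate is (a, b)₁ = (1.120, 1.255).
Round to (1.120, 1.255) and repeat: F = (14.54446, -7.41217), J = [[10.68632, 20.33040], [-6.95513, -5.32120]].
Δ = (-0.867, -0.260), so (a, b)₂ = (0.253, 0.995).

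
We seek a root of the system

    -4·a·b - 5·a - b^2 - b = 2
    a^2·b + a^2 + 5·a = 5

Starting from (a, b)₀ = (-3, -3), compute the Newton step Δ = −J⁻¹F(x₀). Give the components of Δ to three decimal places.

At (-3, -3): F = (-29.000, -38.000).
Jacobian J = [[-4·b - 5, -4·a - 2·b - 1], [2·a·b + 2·a + 5, a^2]].
At the point, J = [[7.000, 17.000], [17.000, 9.000]] (det J = -226.000).
Solving J·Δ = −F gives Δ = (1.704, 1.004).

(1.704, 1.004)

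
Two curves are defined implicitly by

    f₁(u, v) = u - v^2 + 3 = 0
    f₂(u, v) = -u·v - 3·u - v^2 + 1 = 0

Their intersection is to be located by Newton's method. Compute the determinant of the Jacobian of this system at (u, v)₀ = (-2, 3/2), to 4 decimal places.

-14.5000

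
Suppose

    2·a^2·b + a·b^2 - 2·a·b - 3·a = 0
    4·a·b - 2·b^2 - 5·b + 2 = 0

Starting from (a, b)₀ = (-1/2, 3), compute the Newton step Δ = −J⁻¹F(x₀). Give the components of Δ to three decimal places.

(0.636, -1.545)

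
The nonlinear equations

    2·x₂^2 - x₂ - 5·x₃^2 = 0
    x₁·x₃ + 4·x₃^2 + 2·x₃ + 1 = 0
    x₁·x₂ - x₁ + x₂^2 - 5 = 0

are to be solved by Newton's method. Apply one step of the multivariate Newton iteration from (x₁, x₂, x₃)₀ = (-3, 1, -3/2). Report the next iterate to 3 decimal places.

(-8.189, -3.000, -0.017)

At (-3, 1, -3/2): F = (-10.250, 11.500, -4.000).
Jacobian J = [[0, 4·x₂ - 1, -10·x₃], [x₃, 0, x₁ + 8·x₃ + 2], [x₂ - 1, x₁ + 2·x₂, 0]].
At the point, J = [[0.000, 3.000, 15.000], [-1.500, 0.000, -13.000], [0.000, -1.000, 0.000]] (det J = 22.500).
Solving J·Δ = −F gives Δ = (-5.189, -4.000, 1.483).
Then the next iterate is (x₁, x₂, x₃)₁ = (-8.189, -3.000, -0.017).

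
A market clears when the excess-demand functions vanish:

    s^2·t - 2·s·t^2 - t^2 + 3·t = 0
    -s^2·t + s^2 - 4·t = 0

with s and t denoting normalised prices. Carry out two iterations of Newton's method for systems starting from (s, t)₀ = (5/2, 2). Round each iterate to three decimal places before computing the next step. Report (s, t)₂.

At (5/2, 2): F = (-5.500, -14.250).
Jacobian J = [[2·s·t - 2·t^2, s^2 - 4·s·t - 2·t + 3], [-2·s·t + 2·s, -s^2 - 4]].
At the point, J = [[2.000, -14.750], [-5.000, -10.250]] (det J = -94.250).
Solving J·Δ = −F gives Δ = (-1.632, -0.594).
Then the next iterate is (s, t)₁ = (0.868, 1.406).
Round to (0.868, 1.406) and repeat: F = (-0.13131, -5.92989), J = [[-1.51286, -3.94021], [-0.70482, -4.75342]].
Δ = (5.152, -2.011), so (s, t)₂ = (6.020, -0.605).

(6.020, -0.605)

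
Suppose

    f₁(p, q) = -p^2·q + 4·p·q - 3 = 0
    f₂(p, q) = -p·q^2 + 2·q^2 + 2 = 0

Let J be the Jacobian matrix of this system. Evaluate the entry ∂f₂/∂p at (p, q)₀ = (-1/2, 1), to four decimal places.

-1.0000

∂f₂/∂p = -q^2.
At (-1/2, 1) this is -1.0000.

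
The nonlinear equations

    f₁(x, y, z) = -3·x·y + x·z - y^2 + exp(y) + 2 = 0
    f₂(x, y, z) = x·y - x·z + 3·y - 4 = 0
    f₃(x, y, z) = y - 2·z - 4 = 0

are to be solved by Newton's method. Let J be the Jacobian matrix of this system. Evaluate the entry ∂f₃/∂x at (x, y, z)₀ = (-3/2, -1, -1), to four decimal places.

∂f₃/∂x = 0.
At (-3/2, -1, -1) this is 0.0000.

0.0000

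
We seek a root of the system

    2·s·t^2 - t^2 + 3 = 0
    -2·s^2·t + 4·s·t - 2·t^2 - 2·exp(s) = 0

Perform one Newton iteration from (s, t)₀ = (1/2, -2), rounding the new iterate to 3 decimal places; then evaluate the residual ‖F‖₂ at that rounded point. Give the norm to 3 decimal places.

4.620

At (1/2, -2): F = (3.000, -14.29744).
Jacobian J = [[2·t^2, 4·s·t - 2·t], [-4·s·t + 4·t - 2·exp(s), -2·s^2 + 4·s - 4·t]].
At the point, J = [[8.000, 0.000], [-7.29744, 9.500]] (det J = 76.000).
Solving J·Δ = −F gives Δ = (-0.375, 1.217).
Then the next iterate is (s, t)₁ = (0.125, -0.783).
Re-evaluating at (0.125, -0.783): F = (2.54018, -3.85951), so ‖F‖₂ = 4.620.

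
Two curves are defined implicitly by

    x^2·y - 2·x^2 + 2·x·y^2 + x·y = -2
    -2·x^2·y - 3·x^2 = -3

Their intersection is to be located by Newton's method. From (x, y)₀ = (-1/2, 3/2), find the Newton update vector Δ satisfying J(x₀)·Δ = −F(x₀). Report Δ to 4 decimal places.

(-0.3346, -1.0154)

At (-1/2, 3/2): F = (-1.1250, 1.5000).
Jacobian J = [[2·x·y - 4·x + 2·y^2 + y, x^2 + 4·x·y + x], [-4·x·y - 6·x, -2·x^2]].
At the point, J = [[6.5000, -3.2500], [6.0000, -0.5000]] (det J = 16.2500).
Solving J·Δ = −F gives Δ = (-0.3346, -1.0154).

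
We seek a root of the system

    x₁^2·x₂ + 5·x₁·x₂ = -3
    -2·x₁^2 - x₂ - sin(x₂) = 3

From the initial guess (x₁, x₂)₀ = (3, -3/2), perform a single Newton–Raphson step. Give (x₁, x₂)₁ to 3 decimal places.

At (3, -3/2): F = (-33.000, -18.50251).
Jacobian J = [[2·x₁·x₂ + 5·x₂, x₁^2 + 5·x₁], [-4·x₁, -cos(x₂) - 1]].
At the point, J = [[-16.500, 24.000], [-12.000, -1.07074]] (det J = 305.66716).
Solving J·Δ = −F gives Δ = (-1.568, 0.297).
Then the next iterate is (x₁, x₂)₁ = (1.432, -1.203).

(1.432, -1.203)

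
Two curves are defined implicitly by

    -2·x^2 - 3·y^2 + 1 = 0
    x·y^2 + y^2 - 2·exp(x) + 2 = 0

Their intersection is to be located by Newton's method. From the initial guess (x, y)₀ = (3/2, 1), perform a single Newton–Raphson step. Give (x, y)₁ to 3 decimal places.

(0.738, 0.679)

At (3/2, 1): F = (-6.500, -4.46338).
Jacobian J = [[-4·x, -6·y], [y^2 - 2·exp(x), 2·x·y + 2·y]].
At the point, J = [[-6.000, -6.000], [-7.96338, 5.000]] (det J = -77.78027).
Solving J·Δ = −F gives Δ = (-0.762, -0.321).
Then the next iterate is (x, y)₁ = (0.738, 0.679).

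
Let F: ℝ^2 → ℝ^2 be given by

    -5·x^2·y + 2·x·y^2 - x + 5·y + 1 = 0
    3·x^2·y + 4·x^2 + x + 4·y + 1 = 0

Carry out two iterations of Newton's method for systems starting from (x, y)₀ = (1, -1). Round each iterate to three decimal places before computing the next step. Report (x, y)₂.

At (1, -1): F = (2.000, -1.000).
Jacobian J = [[-10·x·y + 2·y^2 - 1, -5·x^2 + 4·x·y + 5], [6·x·y + 8·x + 1, 3·x^2 + 4]].
At the point, J = [[11.000, -4.000], [3.000, 7.000]] (det J = 89.000).
Solving J·Δ = −F gives Δ = (-0.112, 0.191).
Then the next iterate is (x, y)₁ = (0.888, -0.809).
Round to (0.888, -0.809) and repeat: F = (0.41902, -0.10762), J = [[7.49288, -1.81629], [3.79365, 6.36563]].
Δ = (-0.045, 0.044), so (x, y)₂ = (0.843, -0.765).

(0.843, -0.765)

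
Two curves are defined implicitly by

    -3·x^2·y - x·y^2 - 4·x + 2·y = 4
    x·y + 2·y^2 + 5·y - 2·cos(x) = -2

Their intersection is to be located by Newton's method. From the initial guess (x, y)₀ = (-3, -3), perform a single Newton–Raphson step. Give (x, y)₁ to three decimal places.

(-2.219, -1.658)

At (-3, -3): F = (110.000, 15.97998).
Jacobian J = [[-6·x·y - y^2 - 4, -3·x^2 - 2·x·y + 2], [y + 2·sin(x), x + 4·y + 5]].
At the point, J = [[-67.000, -43.000], [-3.28224, -10.000]] (det J = 528.86368).
Solving J·Δ = −F gives Δ = (0.781, 1.342).
Then the next iterate is (x, y)₁ = (-2.219, -1.658).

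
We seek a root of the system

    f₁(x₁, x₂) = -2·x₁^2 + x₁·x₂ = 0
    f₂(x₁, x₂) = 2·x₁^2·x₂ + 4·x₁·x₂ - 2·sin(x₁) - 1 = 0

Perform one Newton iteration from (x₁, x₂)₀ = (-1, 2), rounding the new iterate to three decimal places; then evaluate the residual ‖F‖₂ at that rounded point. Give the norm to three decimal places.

0.921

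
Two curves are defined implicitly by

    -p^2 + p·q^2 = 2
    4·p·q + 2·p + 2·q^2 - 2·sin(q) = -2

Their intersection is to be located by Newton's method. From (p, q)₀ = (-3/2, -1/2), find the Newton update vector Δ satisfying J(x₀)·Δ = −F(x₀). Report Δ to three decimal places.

At (-3/2, -1/2): F = (-4.625, 3.45885).
Jacobian J = [[-2·p + q^2, 2·p·q], [4·q + 2, 4·p + 4·q - 2·cos(q)]].
At the point, J = [[3.250, 1.500], [0.000, -9.75517]] (det J = -31.70429).
Solving J·Δ = −F gives Δ = (1.259, 0.355).

(1.259, 0.355)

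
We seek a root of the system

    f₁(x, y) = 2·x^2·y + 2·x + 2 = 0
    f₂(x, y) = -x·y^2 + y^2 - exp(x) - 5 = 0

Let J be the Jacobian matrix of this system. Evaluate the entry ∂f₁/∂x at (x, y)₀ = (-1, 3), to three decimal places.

-10.000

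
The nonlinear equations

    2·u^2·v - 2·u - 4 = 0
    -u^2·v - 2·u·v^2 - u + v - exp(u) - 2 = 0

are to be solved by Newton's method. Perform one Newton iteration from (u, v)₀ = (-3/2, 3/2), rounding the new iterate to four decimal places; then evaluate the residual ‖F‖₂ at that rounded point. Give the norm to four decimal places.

1.4684

At (-3/2, 3/2): F = (5.7500, 4.151870).
Jacobian J = [[4·u·v - 2, 2·u^2], [-2·u·v - 2·v^2 - exp(u) - 1, -u^2 - 4·u·v + 1]].
At the point, J = [[-11.0000, 4.5000], [-1.223130, 7.7500]] (det J = -79.745914).
Solving J·Δ = −F gives Δ = (0.3245, -0.4845).
Then the next iterate is (u, v)₁ = (-1.1755, 1.0155).
Re-evaluating at (-1.1755, 1.0155): F = (1.157436, 0.903563), so ‖F‖₂ = 1.4684.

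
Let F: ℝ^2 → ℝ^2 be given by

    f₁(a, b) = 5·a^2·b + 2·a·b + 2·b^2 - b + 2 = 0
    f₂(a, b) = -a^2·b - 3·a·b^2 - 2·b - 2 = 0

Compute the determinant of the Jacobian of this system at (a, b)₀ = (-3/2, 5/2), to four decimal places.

J = [[10·a·b + 2·b, 5·a^2 + 2·a + 4·b - 1], [-2·a·b - 3·b^2, -a^2 - 6·a·b - 2]].
At the point, J = [[-32.5000, 17.2500], [-11.2500, 18.2500]].
det J = -399.0625.

-399.0625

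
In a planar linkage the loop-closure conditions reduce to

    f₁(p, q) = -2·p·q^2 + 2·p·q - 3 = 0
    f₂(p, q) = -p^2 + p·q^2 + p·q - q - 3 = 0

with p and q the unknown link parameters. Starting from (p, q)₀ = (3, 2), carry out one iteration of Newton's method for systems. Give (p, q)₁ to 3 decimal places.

At (3, 2): F = (-15.000, 4.000).
Jacobian J = [[-2·q^2 + 2·q, -4·p·q + 2·p], [-2·p + q^2 + q, 2·p·q + p - 1]].
At the point, J = [[-4.000, -18.000], [0.000, 14.000]] (det J = -56.000).
Solving J·Δ = −F gives Δ = (-2.464, -0.286).
Then the next iterate is (p, q)₁ = (0.536, 1.714).

(0.536, 1.714)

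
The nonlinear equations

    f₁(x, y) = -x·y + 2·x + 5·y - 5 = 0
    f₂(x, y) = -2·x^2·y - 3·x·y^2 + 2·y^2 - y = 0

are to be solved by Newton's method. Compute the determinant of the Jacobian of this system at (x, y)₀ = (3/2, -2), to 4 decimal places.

18.0000

J = [[-y + 2, -x + 5], [-4·x·y - 3·y^2, -2·x^2 - 6·x·y + 4·y - 1]].
At the point, J = [[4.0000, 3.5000], [0.0000, 4.5000]].
det J = 18.0000.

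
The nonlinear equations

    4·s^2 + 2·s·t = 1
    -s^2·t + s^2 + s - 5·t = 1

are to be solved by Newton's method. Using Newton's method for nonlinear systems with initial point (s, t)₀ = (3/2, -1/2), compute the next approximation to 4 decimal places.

(0.8117, -0.1429)

At (3/2, -1/2): F = (6.5000, 6.3750).
Jacobian J = [[8·s + 2·t, 2·s], [-2·s·t + 2·s + 1, -s^2 - 5]].
At the point, J = [[11.0000, 3.0000], [5.5000, -7.2500]] (det J = -96.2500).
Solving J·Δ = −F gives Δ = (-0.6883, 0.3571).
Then the next iterate is (s, t)₁ = (0.8117, -0.1429).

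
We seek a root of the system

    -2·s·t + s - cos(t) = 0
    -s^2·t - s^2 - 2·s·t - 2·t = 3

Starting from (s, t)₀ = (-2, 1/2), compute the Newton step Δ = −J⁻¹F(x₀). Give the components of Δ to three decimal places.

(1.678, 0.196)

At (-2, 1/2): F = (-0.87758, -8.000).
Jacobian J = [[-2·t + 1, -2·s + sin(t)], [-2·s·t - 2·s - 2·t, -s^2 - 2·s - 2]].
At the point, J = [[0.000, 4.47943], [5.000, -2.000]] (det J = -22.39713).
Solving J·Δ = −F gives Δ = (1.678, 0.196).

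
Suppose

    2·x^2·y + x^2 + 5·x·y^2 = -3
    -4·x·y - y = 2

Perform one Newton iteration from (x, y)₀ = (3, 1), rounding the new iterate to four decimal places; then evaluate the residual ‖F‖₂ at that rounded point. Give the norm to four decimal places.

At (3, 1): F = (45.0000, -15.0000).
Jacobian J = [[4·x·y + 2·x + 5·y^2, 2·x^2 + 10·x·y], [-4·y, -4·x - 1]].
At the point, J = [[23.0000, 48.0000], [-4.0000, -13.0000]] (det J = -107.0000).
Solving J·Δ = −F gives Δ = (1.2617, -1.5421).
Then the next iterate is (x, y)₁ = (4.2617, -0.5421).
Re-evaluating at (4.2617, -0.5421): F = (7.732733, 7.783170), so ‖F‖₂ = 10.9715.

10.9715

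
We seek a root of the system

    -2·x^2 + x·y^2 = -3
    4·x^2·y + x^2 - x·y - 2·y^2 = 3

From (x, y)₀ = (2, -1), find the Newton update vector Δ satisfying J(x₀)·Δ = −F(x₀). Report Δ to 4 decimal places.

At (2, -1): F = (-3.0000, -15.0000).
Jacobian J = [[-4·x + y^2, 2·x·y], [8·x·y + 2·x - y, 4·x^2 - x - 4·y]].
At the point, J = [[-7.0000, -4.0000], [-11.0000, 18.0000]] (det J = -170.0000).
Solving J·Δ = −F gives Δ = (-0.6706, 0.4235).

(-0.6706, 0.4235)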